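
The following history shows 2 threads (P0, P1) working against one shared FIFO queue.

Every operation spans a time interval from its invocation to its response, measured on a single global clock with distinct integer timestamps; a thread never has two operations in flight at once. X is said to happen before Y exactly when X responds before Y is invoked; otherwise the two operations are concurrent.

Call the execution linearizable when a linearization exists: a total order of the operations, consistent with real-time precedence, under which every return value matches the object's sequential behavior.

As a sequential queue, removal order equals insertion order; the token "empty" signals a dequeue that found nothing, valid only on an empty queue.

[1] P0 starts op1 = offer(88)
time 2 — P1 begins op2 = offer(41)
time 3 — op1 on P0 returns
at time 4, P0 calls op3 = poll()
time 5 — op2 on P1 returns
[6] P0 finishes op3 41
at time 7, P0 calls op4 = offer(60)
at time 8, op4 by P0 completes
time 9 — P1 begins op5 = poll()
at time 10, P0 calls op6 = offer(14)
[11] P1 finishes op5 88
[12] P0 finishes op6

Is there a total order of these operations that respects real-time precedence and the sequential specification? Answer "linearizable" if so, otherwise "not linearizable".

linearizable

a witness: op2, op1, op3, op4, op5, op6
after step 1 (op2 offer(41)): queue <41>
after step 2 (op1 offer(88)): queue <41,88>
after step 3 (op3 poll() → 41): queue <88>
after step 4 (op4 offer(60)): queue <88,60>
after step 5 (op5 poll() → 88): queue <60>
after step 6 (op6 offer(14)): queue <60,14>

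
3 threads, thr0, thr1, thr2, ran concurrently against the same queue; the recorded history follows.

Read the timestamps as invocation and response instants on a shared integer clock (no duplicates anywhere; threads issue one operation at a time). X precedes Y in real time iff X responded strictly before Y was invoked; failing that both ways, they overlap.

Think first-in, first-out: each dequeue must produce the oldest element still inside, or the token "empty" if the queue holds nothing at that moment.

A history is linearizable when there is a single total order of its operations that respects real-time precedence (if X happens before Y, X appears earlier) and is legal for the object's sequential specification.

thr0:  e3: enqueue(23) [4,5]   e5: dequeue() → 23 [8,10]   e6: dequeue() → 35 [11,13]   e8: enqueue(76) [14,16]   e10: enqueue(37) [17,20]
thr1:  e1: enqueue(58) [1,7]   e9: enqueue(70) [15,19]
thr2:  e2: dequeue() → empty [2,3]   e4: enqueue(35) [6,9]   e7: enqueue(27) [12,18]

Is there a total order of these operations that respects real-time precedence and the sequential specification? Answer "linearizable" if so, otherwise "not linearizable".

linearizable

one valid linearization: e2, e3, e4, e1, e5, e6, e7, e8, e9, e10
1. e2 dequeue() → empty, leaving queue <>
2. e3 enqueue(23), leaving queue <23>
3. e4 enqueue(35), leaving queue <23,35>
4. e1 enqueue(58), leaving queue <23,35,58>
5. e5 dequeue() → 23, leaving queue <35,58>
6. e6 dequeue() → 35, leaving queue <58>
7. e7 enqueue(27), leaving queue <58,27>
8. e8 enqueue(76), leaving queue <58,27,76>
9. e9 enqueue(70), leaving queue <58,27,76,70>
10. e10 enqueue(37), leaving queue <58,27,76,70,37>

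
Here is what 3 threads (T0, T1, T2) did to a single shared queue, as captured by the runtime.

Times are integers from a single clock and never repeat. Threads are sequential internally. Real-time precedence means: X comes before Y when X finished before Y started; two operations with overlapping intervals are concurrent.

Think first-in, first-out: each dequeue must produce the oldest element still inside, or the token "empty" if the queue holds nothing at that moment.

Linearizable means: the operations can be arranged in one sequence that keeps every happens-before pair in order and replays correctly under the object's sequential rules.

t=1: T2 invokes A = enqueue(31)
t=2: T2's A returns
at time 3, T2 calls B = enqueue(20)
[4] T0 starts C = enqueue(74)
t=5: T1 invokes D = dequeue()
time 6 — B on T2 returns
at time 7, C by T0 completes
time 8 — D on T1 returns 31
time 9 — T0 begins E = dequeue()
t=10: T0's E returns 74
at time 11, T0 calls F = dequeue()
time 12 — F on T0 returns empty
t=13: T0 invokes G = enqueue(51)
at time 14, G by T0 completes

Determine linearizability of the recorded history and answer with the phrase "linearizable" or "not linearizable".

through event 11 a valid linearization exists; event 12 (F responding at time 12) ends that
real-time-consistent orders of the 6 completed operations: 6 — all fail the queue replay
for example A, B, C, D, E, F fails at step 5: E dequeue() → 74 is not legal there
for example A, B, D, C, E, F fails at step 5: E dequeue() → 74 is not legal there

not linearizable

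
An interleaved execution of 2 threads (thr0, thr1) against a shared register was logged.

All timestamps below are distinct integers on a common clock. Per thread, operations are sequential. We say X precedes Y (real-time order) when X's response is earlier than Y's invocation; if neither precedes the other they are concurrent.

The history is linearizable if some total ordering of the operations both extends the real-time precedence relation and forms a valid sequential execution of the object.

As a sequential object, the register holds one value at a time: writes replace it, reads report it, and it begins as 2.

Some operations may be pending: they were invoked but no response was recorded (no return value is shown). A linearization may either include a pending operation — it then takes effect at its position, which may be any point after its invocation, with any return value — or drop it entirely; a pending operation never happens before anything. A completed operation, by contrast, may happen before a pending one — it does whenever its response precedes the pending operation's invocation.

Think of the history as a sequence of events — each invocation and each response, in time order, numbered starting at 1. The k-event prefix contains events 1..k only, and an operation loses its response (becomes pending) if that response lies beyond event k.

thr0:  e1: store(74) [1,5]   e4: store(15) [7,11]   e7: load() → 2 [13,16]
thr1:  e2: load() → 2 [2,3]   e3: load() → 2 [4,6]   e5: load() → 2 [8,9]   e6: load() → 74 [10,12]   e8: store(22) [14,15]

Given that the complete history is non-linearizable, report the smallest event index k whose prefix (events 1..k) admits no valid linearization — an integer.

9

one valid order for events 1..8 is e2, e3, e1:
after step 1 (e2 load() → 2): value 2
after step 2 (e3 load() → 2): value 2
after step 3 (e1 store(74)): value 74
with event 9 included (e5 responding at time 9), all real-time-consistent orders fail
no completion choice of the 1 pending operation (e4) rescues it — every subset was tried
take e1, e2, e3, e5 (pending dropped): step 2 already fails, because e2 load() → 2 cannot occur there
take e2, e1, e3, e5 (pending dropped): step 3 already fails, because e3 load() → 2 cannot occur there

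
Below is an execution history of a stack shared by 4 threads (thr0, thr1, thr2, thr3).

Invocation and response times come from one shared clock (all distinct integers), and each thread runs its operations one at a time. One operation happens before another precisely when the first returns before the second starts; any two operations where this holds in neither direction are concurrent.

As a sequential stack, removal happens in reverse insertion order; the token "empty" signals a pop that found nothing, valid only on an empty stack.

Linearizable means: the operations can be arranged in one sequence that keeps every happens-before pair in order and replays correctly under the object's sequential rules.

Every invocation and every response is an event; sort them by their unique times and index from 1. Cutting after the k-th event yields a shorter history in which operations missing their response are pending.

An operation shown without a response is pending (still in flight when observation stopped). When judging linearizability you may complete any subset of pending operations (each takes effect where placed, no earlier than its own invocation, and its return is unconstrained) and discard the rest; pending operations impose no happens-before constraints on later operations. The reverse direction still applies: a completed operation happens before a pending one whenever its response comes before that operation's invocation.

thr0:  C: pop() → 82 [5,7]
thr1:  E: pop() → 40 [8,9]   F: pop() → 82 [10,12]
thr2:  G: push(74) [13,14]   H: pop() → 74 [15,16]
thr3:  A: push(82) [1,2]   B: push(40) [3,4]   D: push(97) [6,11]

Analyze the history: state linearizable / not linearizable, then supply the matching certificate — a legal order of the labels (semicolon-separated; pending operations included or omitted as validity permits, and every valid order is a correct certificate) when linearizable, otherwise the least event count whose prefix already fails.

the violation lands at event 7, C's response at time 7: events 1..6 linearize, events 1..7 do not
exactly one order of the 3 completed ops respects real time; the stack replay fails
no completion choice of the 1 pending operation (D) rescues it — every subset was tried
sample order A, B, C (pending dropped) stalls at step 3 — C pop() → 82 has no legal effect

not linearizable — minimal violating prefix: 7 events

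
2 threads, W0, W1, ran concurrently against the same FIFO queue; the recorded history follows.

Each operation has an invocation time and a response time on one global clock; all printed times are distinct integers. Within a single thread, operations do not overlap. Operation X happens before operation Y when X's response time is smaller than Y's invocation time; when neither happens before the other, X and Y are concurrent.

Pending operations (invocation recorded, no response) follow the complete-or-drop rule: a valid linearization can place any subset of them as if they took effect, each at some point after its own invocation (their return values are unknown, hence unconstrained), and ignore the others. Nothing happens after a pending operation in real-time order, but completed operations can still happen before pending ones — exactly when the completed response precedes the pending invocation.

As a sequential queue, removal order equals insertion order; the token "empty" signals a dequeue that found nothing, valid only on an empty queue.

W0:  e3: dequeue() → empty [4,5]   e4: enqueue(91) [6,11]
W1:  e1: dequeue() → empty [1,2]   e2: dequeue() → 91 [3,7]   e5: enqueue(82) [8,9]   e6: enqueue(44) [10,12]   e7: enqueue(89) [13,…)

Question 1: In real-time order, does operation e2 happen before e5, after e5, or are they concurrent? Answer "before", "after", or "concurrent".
e2 spans [3,7], e5 spans [8,9]
resp(e2)=7 < inv(e5)=8

before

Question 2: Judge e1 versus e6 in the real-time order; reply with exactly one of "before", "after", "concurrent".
e1 spans [1,2], e6 spans [10,12]
resp(e1)=2 < inv(e6)=10

before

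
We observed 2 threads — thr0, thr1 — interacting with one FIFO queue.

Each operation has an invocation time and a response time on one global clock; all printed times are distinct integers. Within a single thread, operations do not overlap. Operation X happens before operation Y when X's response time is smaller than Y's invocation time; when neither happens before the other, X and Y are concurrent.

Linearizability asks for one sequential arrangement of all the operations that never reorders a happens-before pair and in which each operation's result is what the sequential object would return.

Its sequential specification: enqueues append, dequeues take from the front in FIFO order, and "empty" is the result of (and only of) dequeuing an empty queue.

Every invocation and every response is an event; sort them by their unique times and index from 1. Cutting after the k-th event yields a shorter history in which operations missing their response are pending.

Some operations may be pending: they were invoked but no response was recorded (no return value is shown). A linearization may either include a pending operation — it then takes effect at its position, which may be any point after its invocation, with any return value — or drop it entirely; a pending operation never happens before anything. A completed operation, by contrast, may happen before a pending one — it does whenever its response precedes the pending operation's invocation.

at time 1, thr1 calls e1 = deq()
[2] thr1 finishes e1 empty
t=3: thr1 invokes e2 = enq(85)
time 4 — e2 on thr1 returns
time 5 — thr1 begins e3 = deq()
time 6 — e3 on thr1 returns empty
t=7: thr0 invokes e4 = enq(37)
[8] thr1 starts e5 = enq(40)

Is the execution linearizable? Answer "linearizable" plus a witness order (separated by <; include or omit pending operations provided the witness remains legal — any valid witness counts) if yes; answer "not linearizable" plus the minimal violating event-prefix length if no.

events 1..5 are fine; event 6 — the response of e3 at time 6 — makes the prefix non-linearizable
exhaustive check: the 3 completed FIFO queue ops admit one real-time order; illegal
for example e1, e2, e3 fails at step 3: e3 deq() → empty is not legal there

not linearizable — minimal violating prefix: 6 events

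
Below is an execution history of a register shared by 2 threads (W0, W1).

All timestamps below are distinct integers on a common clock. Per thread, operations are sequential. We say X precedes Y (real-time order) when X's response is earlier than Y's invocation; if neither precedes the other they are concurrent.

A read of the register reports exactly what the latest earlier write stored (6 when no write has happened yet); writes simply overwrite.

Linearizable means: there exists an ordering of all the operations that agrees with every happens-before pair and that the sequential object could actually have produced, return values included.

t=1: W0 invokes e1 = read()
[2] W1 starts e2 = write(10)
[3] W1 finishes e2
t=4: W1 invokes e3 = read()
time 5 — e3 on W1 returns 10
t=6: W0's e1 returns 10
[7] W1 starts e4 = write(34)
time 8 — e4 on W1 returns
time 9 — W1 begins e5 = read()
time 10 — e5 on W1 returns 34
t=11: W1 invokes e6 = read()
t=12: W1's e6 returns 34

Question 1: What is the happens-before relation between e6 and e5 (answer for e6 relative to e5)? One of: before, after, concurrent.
e6 spans [11,12], e5 spans [9,10]
resp(e5)=10 < inv(e6)=11

after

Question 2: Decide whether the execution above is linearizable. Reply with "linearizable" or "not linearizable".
a witness: e2, e1, e3, e4, e5, e6
step 1: e2 write(10) — value 10
step 2: e1 read() → 10 — value 10
step 3: e3 read() → 10 — value 10
step 4: e4 write(34) — value 34
step 5: e5 read() → 34 — value 34
step 6: e6 read() → 34 — value 34

linearizable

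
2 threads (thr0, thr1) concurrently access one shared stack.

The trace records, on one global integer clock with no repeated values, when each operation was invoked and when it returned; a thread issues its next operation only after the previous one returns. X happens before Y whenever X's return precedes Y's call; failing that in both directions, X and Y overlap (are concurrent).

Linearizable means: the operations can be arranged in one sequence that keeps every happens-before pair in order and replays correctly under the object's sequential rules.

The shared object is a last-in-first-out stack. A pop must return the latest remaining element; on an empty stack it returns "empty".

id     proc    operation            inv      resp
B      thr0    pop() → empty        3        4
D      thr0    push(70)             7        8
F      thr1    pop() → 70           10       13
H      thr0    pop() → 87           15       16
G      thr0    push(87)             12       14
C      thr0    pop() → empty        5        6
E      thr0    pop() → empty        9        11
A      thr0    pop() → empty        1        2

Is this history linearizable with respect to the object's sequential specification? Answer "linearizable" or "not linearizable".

one valid linearization: A, B, C, D, F, E, G, H
after step 1 (A pop() → empty): stack <>
after step 2 (B pop() → empty): stack <>
after step 3 (C pop() → empty): stack <>
after step 4 (D push(70)): stack <70>
after step 5 (F pop() → 70): stack <>
after step 6 (E pop() → empty): stack <>
after step 7 (G push(87)): stack <87>
after step 8 (H pop() → 87): stack <>

linearizable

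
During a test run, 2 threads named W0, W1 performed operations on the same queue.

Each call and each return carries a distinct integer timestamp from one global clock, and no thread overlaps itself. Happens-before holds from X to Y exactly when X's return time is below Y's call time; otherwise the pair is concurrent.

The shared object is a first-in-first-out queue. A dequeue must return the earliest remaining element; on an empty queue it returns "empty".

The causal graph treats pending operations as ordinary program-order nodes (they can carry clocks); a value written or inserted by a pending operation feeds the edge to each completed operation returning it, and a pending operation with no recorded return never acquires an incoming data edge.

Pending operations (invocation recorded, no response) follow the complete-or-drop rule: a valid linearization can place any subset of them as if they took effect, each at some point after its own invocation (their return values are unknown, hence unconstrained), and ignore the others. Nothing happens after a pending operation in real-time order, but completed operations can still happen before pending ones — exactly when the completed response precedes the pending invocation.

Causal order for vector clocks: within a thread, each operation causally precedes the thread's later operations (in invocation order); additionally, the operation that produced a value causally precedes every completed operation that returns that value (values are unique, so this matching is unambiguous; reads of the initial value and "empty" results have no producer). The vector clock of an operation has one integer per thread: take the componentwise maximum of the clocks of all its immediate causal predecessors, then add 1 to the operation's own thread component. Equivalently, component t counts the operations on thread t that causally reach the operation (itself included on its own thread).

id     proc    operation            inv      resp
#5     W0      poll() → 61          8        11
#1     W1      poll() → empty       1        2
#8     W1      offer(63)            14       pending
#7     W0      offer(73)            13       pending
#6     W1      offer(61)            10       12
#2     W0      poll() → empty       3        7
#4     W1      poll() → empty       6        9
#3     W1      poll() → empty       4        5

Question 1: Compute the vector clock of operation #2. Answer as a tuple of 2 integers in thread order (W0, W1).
(1, 0)

#1, invoked 1, has no incoming edges; only W1's bump applies → (0, 1)
#2, invoked 3, has no incoming edges; only W0's bump applies → (1, 0)
VC(#3, invoked at 4): max of VC(#1)=(0, 1), then +1 on thread W1 → (0, 2)
VC(#4, invoked at 6): max of VC(#3)=(0, 2), then +1 on thread W1 → (0, 3)
VC(#6, invoked at 10): max of VC(#4)=(0, 3), then +1 on thread W1 → (0, 4)
VC(#8, invoked at 14): max of VC(#6)=(0, 4), then +1 on thread W1 → (0, 5)
VC(#5, invoked at 8): max of VC(#2)=(1, 0), VC(#6)=(0, 4), then +1 on thread W0 → (2, 4)
VC(#7, invoked at 13): max of VC(#5)=(2, 4), then +1 on thread W0 → (3, 4)
target: VC(#2) = (1, 0)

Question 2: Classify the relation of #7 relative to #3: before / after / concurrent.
after

#7 spans [13,…), #3 spans [4,5]
resp(#3)=5 < inv(#7)=13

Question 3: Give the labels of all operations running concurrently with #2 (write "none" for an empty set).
#3, #4

#2 spans [3,7]; an op avoiding the whole window 3..7 is ordered, any other is concurrent
#1 [1,2]: before
#3 [4,5]: concurrent
#4 [6,9]: concurrent
#5 [8,11]: after
#6 [10,12]: after
#7 [13,…): after
#8 [14,…): after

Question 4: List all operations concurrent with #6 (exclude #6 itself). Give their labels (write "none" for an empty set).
#5

#6 runs from 10 to 12; window-overlapping ops are concurrent
#1 [1,2]: before
#2 [3,7]: before
#3 [4,5]: before
#4 [6,9]: before
#5 [8,11]: concurrent
#7 [13,…): after
#8 [14,…): after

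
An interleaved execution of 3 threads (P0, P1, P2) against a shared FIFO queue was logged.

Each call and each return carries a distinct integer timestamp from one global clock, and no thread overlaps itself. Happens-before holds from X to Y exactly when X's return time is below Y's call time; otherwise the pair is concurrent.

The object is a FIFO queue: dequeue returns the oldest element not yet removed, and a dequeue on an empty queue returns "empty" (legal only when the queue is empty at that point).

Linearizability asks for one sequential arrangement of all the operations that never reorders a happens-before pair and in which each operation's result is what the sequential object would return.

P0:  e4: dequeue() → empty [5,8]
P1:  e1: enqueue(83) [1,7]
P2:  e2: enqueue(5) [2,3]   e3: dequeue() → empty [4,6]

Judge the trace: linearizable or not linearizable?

not linearizable

cut after 7 events: linearizable; cut after 8 events (e4 responds, time 8): not linearizable
4 completed operations, 8 real-time-consistent orders — every FIFO queue replay fails
sample order e1, e2, e3, e4 stalls at step 3 — e3 dequeue() → empty has no legal effect
sample order e1, e2, e4, e3 stalls at step 3 — e4 dequeue() → empty has no legal effect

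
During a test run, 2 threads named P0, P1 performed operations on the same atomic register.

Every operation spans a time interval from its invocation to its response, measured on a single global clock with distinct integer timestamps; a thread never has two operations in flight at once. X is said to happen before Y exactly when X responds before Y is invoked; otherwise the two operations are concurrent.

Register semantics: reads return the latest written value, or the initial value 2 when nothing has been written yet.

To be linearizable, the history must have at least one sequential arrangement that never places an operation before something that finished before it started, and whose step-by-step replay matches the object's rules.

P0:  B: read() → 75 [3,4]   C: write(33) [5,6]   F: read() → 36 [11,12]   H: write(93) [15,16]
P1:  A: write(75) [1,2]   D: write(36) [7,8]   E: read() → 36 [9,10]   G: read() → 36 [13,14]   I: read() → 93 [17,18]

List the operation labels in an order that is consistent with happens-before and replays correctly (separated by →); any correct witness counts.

A → B → C → D → E → F → G → H → I

step 1: A write(75) — value 75
step 2: B read() → 75 — value 75
step 3: C write(33) — value 33
step 4: D write(36) — value 36
step 5: E read() → 36 — value 36
step 6: F read() → 36 — value 36
step 7: G read() → 36 — value 36
step 8: H write(93) — value 93
step 9: I read() → 93 — value 93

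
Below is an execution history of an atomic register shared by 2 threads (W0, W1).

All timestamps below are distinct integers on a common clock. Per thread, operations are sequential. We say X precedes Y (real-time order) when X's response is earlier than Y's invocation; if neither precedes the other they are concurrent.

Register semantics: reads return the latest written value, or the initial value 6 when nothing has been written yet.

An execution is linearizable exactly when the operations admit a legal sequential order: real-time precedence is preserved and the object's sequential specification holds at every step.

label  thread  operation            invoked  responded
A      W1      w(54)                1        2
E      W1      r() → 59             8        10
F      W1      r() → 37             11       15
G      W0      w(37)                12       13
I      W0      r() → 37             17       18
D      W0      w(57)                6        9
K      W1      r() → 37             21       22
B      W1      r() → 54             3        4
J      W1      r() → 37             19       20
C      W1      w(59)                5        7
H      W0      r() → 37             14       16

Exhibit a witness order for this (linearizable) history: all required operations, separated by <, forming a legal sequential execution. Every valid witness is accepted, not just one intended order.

A < B < C < E < D < G < F < H < I < J < K

after step 1 (A w(54)): value 54
after step 2 (B r() → 54): value 54
after step 3 (C w(59)): value 59
after step 4 (E r() → 59): value 59
after step 5 (D w(57)): value 57
after step 6 (G w(37)): value 37
after step 7 (F r() → 37): value 37
after step 8 (H r() → 37): value 37
after step 9 (I r() → 37): value 37
after step 10 (J r() → 37): value 37
after step 11 (K r() → 37): value 37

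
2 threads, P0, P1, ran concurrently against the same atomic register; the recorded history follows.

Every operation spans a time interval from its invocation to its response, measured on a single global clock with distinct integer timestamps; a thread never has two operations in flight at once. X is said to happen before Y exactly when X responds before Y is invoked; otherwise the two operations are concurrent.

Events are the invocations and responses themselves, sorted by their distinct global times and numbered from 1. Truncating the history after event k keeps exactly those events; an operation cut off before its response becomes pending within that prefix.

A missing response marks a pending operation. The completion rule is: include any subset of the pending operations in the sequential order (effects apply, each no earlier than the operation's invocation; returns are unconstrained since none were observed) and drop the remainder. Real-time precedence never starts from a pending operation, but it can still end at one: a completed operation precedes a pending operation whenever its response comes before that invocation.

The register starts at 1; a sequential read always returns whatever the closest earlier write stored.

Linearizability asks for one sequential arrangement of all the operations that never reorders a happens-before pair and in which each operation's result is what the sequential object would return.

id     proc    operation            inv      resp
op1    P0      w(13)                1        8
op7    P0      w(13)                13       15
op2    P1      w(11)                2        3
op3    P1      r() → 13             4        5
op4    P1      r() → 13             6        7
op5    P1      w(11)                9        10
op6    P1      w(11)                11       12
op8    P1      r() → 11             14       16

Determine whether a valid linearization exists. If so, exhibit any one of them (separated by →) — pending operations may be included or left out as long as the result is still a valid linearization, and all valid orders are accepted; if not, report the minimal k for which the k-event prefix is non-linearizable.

after step 1 (op2 w(11)): value 11
after step 2 (op1 w(13)): value 13
after step 3 (op3 r() → 13): value 13
after step 4 (op4 r() → 13): value 13
after step 5 (op5 w(11)): value 11
after step 6 (op6 w(11)): value 11
after step 7 (op8 r() → 11): value 11
after step 8 (op7 w(13)): value 13

linearizable — witness: op2 → op1 → op3 → op4 → op5 → op6 → op8 → op7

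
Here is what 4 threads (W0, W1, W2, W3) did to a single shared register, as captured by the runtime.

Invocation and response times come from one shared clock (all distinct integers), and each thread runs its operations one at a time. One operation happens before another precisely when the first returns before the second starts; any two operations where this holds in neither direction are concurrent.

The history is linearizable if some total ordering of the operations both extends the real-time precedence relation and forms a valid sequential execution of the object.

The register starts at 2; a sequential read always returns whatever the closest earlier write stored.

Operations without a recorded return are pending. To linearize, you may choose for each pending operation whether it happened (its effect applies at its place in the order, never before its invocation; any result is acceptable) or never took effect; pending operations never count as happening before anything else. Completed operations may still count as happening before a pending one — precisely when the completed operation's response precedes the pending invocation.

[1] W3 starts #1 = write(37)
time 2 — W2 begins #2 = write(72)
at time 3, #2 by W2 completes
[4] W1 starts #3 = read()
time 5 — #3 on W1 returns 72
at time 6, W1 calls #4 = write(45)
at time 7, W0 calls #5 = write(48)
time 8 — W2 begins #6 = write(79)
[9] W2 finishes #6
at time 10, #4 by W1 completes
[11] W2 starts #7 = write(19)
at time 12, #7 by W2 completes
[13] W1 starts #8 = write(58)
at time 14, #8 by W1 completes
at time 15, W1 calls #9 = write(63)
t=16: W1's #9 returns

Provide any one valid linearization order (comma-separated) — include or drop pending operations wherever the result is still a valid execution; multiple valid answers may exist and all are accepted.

after step 1 (#1 write(37) (pending, included)): value 37
after step 2 (#2 write(72)): value 72
after step 3 (#3 read() → 72): value 72
after step 4 (#4 write(45)): value 45
after step 5 (#5 write(48) (pending, included)): value 48
after step 6 (#6 write(79)): value 79
after step 7 (#7 write(19)): value 19
after step 8 (#8 write(58)): value 58
after step 9 (#9 write(63)): value 63

#1, #2, #3, #4, #5, #6, #7, #8, #9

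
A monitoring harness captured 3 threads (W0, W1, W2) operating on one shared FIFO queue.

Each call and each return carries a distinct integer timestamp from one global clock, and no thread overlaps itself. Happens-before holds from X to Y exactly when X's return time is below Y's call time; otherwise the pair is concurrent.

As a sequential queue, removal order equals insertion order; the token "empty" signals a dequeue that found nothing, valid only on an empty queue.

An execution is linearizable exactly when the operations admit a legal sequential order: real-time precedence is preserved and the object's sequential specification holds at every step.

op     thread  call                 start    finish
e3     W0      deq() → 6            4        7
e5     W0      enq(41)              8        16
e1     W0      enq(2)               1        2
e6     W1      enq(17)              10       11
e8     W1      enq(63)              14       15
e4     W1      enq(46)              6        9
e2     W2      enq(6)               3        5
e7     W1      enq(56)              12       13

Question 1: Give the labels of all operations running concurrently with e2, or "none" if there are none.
e2 spans [3,5]: anything still running between times 3 and 5 counts as concurrent
e1 [1,2]: before
e3 [4,7]: concurrent
e4 [6,9]: after
e5 [8,16]: after
e6 [10,11]: after
e7 [12,13]: after
e8 [14,15]: after

e3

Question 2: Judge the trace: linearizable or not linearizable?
already the first 7 events (up to e3's response at time 7) admit no linearization; the first 6 still do
3 completed operations, 2 real-time-consistent orders — every FIFO queue replay fails
include/drop combinations of the 1 pending operation (e4) were all tried; none helps
one such order, e1, e2, e3 (pending dropped), breaks at step 3 where e3 deq() → 6 is illegal
one such order, e1, e3, e2 (pending dropped), breaks at step 2 where e3 deq() → 6 is illegal

not linearizable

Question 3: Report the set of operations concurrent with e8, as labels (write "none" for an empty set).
overlap test against e8 [14,15]: concurrent iff the interval meets 14..15
e1 [1,2]: before
e2 [3,5]: before
e3 [4,7]: before
e4 [6,9]: before
e5 [8,16]: concurrent
e6 [10,11]: before
e7 [12,13]: before

e5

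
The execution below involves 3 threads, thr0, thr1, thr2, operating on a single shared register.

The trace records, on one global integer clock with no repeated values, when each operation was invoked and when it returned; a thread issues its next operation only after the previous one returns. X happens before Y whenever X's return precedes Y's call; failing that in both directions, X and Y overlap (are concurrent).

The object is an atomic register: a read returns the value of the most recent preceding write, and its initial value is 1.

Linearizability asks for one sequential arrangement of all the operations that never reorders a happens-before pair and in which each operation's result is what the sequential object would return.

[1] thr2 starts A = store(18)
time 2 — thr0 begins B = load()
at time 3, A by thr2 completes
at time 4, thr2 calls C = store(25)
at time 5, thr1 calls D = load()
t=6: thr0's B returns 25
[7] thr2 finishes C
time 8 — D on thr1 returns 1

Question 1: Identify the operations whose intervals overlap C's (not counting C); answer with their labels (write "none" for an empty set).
Answer: B, D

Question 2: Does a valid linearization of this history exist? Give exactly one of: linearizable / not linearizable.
not linearizable

the violation lands at event 8, D's response at time 8: events 1..7 linearize, events 1..8 do not
no legal order exists: 8 real-time-consistent candidates over 4 completed register operations, all rejected
sample order A, B, C, D stalls at step 2 — B load() → 25 has no legal effect
sample order A, B, D, C stalls at step 2 — B load() → 25 has no legal effect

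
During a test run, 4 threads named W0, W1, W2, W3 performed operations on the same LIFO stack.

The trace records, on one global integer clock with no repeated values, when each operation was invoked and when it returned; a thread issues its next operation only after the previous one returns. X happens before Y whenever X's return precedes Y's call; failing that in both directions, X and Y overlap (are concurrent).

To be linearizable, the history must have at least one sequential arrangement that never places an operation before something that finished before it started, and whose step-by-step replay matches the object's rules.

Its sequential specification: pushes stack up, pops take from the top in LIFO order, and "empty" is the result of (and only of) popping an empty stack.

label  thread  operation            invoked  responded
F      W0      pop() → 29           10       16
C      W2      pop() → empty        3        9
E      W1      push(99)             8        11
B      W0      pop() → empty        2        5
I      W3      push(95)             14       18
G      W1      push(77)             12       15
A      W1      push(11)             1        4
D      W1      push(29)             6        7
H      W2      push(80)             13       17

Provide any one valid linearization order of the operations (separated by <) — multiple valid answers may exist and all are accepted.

after step 1 (B pop() → empty): stack <>
after step 2 (C pop() → empty): stack <>
after step 3 (A push(11)): stack <11>
after step 4 (D push(29)): stack <11,29>
after step 5 (F pop() → 29): stack <11>
after step 6 (E push(99)): stack <11,99>
after step 7 (G push(77)): stack <11,99,77>
after step 8 (H push(80)): stack <11,99,77,80>
after step 9 (I push(95)): stack <11,99,77,80,95>

B < C < A < D < F < E < G < H < I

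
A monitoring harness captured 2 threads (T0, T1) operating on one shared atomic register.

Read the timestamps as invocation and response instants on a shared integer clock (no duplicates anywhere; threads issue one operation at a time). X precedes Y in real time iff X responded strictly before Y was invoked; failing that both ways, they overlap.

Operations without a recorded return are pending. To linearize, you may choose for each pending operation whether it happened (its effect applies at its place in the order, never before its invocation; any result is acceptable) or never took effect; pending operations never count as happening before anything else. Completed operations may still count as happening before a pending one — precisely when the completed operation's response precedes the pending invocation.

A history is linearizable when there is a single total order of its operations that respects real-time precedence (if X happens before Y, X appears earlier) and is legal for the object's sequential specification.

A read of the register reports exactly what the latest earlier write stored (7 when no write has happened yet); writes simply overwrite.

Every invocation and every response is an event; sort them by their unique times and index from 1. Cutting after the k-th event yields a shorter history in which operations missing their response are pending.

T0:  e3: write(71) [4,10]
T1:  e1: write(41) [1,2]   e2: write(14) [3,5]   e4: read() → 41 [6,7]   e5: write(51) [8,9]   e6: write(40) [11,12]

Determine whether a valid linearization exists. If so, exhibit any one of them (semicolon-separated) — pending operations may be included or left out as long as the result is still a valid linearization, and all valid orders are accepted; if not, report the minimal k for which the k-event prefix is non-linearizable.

the violation lands at event 7, e4's response at time 7: events 1..6 linearize, events 1..7 do not
exhaustive check: the 3 completed atomic register ops admit one real-time order; illegal
completion choices over the 1 pending operation (e3) were checked; none helps
for example e1, e2, e4 (pending dropped) fails at step 3: e4 read() → 41 is not legal there

not linearizable — minimal violating prefix: 7 events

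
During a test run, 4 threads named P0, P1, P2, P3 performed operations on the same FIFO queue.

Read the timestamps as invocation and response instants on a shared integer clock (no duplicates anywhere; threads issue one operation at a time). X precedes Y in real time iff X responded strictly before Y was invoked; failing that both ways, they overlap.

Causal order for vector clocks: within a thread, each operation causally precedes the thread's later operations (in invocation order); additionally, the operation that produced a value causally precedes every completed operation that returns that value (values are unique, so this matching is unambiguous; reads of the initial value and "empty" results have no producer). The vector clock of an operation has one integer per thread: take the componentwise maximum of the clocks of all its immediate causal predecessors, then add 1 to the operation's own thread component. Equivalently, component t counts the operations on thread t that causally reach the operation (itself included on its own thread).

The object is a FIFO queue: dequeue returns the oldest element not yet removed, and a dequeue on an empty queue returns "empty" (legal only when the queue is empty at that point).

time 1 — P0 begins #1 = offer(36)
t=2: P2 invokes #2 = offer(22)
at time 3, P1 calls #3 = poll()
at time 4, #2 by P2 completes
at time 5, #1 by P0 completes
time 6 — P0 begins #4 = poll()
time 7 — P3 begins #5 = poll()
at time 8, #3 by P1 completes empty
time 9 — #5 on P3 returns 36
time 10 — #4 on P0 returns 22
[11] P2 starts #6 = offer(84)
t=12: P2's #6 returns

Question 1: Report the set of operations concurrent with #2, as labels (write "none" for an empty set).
#1, #3

#2 spans [2,4]: anything still running between times 2 and 4 counts as concurrent
#1 [1,5]: concurrent
#3 [3,8]: concurrent
#4 [6,10]: after
#5 [7,9]: after
#6 [11,12]: after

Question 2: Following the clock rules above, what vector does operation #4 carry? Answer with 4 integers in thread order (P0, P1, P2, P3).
(2, 0, 1, 0)

#2 (invocation 2): nothing precedes it; P2's component alone gives (0, 0, 1, 0)
#3 (invocation 3): nothing precedes it; P1's component alone gives (0, 1, 0, 0)
#1 (invocation 1): nothing precedes it; P0's component alone gives (1, 0, 0, 0)
#6, invoked 11, takes VC(#2)=(0, 0, 1, 0) under max, adds 1 for P2 → (0, 0, 2, 0)
#5, invoked 7, takes VC(#1)=(1, 0, 0, 0) under max, adds 1 for P3 → (1, 0, 0, 1)
#4, invoked 6, takes VC(#1)=(1, 0, 0, 0), VC(#2)=(0, 0, 1, 0) under max, adds 1 for P0 → (2, 0, 1, 0)
target: VC(#4) = (2, 0, 1, 0)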